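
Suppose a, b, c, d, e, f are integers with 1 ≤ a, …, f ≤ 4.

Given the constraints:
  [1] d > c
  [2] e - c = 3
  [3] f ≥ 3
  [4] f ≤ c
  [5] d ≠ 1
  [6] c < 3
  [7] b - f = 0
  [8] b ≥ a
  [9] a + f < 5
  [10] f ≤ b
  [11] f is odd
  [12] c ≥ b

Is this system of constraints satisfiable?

From constraints 3 and 4: c ≥ f and f ≥ 3, so c ≥ 3. From constraint 6: c ≤ 2. But 2 < 3, so no value of c works.

Unsatisfiable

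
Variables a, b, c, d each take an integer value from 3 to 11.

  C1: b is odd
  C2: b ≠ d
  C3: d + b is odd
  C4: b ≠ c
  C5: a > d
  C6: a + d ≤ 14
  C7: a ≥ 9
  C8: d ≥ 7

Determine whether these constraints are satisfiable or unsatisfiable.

Unsatisfiable

From constraint 7: a ≥ 9. From constraint 8: d ≥ 7. Hence a + d ≥ 16. But constraint 6 requires a + d ≤ 14, and 14 < 16. Contradiction.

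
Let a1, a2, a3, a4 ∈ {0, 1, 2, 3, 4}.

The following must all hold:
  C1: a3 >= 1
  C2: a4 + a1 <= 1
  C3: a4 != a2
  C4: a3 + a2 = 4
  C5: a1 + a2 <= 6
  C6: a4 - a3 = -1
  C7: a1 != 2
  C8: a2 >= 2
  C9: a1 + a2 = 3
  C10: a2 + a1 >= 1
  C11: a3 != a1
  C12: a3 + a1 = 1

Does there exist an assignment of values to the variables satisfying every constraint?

One satisfying assignment is a1 = 0, a2 = 3, a3 = 1, a4 = 0.
For the less obvious constraints — constraint 2: a4 + a1 = 0; constraint 4: a3 + a2 = 4; constraint 5: a1 + a2 = 3 — and the others hold by inspection.

Satisfiable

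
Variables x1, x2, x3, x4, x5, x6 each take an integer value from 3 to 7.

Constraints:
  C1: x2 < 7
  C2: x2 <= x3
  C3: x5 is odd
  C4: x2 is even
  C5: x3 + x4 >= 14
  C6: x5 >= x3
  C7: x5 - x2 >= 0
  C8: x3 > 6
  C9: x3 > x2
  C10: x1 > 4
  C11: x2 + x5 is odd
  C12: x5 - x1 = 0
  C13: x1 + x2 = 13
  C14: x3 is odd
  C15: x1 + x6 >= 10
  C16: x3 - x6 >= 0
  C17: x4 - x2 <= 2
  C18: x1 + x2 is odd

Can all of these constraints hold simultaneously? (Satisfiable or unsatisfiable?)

Satisfiable

Take x1 = 7, x2 = 6, x3 = 7, x4 = 7, x5 = 7, x6 = 5. Then constraint 5: x3 + x4 = 14; constraint 7: x5 - x2 = 1, and every other listed constraint is also met.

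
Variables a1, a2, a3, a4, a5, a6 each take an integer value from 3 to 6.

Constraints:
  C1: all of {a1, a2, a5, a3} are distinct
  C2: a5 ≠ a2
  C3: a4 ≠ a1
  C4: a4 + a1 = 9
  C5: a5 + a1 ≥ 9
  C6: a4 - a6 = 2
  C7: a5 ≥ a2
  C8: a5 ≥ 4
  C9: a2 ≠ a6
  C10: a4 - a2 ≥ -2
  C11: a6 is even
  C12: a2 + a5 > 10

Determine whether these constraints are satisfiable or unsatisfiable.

Satisfiable

One satisfying assignment is a1 = 3, a2 = 5, a3 = 4, a4 = 6, a5 = 6, a6 = 4.
For the less obvious constraints — constraint 4: a4 + a1 = 9; constraint 5: a5 + a1 = 9 — and the others hold by inspection.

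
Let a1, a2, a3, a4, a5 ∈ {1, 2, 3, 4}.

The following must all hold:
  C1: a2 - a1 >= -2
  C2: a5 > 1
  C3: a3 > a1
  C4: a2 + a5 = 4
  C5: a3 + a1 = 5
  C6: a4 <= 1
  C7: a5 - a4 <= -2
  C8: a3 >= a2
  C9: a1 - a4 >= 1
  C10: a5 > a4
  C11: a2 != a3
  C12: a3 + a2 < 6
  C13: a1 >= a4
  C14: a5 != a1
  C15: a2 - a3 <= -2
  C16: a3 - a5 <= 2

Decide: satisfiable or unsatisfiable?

Constraints 1, 7, 9, 15, and 16 give a5 − a3 ≥ -2, a3 − a2 ≥ 2, a2 − a1 ≥ -2, a1 − a4 ≥ 1, a4 − a5 ≥ 2.
Adding all 5 inequalities: the left sides telescope to 0, and the right sides sum to (-2) + 2 + (-2) + 1 + 2 = 1. So 0 ≥ 1, which is false.

Unsatisfiable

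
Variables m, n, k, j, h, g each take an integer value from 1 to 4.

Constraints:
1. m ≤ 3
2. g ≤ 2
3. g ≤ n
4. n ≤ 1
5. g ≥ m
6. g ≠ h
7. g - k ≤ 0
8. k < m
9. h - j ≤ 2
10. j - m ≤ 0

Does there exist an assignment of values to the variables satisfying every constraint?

Constraints 5, 7, and 8 give k < m, m ≤ g, g ≤ k. Chaining: k < m ≤ g ≤ k, which forces k < k — impossible.

Unsatisfiable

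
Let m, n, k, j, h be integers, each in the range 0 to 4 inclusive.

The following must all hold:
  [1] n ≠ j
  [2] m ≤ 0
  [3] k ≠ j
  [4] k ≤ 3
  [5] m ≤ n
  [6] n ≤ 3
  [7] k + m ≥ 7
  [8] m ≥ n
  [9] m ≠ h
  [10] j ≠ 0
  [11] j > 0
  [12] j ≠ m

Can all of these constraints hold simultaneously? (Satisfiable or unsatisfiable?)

Unsatisfiable

From constraint 4: k ≤ 3. From constraints 5 and 6: m ≤ n ≤ 3. Hence k + m ≤ 6. But constraint 7 requires k + m ≥ 7, and 7 > 6. Contradiction.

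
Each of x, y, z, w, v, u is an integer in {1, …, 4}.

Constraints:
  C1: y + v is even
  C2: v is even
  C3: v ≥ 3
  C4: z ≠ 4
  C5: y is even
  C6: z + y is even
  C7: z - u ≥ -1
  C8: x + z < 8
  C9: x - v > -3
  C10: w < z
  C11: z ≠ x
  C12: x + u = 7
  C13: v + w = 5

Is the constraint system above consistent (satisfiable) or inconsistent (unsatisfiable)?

One satisfying assignment is x = 4, y = 4, z = 2, w = 1, v = 4, u = 3.
For the less obvious constraints — constraint 7: z - u = -1; constraint 8: x + z = 6; constraint 9: x - v = 0 — and the others hold by inspection.

Satisfiable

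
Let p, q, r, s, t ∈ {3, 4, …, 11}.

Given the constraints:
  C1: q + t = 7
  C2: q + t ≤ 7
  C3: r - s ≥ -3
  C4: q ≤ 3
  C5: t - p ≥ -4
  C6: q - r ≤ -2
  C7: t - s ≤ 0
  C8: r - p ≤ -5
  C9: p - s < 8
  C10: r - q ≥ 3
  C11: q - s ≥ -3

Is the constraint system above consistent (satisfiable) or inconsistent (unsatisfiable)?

Unsatisfiable

Constraints 5, 7, 8, 10, and 11 give t − p ≥ -4, p − r ≥ 5, r − q ≥ 3, q − s ≥ -3, s − t ≥ 0.
Adding all 5 inequalities: the left sides telescope to 0, and the right sides sum to (-4) + 5 + 3 + (-3) + 0 = 1. So 0 ≥ 1, which is false.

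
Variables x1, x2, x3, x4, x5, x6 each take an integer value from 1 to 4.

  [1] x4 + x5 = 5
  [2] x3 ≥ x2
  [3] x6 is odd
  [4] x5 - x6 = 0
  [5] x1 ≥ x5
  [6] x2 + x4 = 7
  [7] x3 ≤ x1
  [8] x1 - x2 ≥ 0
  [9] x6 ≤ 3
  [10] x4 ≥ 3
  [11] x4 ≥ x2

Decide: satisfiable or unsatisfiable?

Satisfiable

One satisfying assignment is x1 = 4, x2 = 3, x3 = 4, x4 = 4, x5 = 1, x6 = 1.
For the less obvious constraints — constraint 1: x4 + x5 = 5; constraint 4: x5 - x6 = 0; constraint 6: x2 + x4 = 7 — and the others hold by inspection.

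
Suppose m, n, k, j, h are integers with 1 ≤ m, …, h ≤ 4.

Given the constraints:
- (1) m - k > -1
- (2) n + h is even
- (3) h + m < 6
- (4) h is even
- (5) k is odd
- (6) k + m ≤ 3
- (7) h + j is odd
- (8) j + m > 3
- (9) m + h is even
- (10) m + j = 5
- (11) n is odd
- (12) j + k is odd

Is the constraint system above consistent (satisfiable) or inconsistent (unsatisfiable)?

Constraint 11 makes n odd and constraint 4 makes h even, so n + h must be odd. Constraint 2 says n + h is even — contradiction.

Unsatisfiable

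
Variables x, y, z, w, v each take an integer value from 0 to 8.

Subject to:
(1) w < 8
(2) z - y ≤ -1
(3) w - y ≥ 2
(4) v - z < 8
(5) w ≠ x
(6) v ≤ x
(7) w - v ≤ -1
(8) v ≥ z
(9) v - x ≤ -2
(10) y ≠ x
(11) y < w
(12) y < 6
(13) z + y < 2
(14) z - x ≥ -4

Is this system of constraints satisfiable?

Constraints 2, 3, 7, 9, and 14 give y − z ≥ 1, z − x ≥ -4, x − v ≥ 2, v − w ≥ 1, w − y ≥ 2.
Adding all 5 inequalities: the left sides telescope to 0, and the right sides sum to 1 + (-4) + 2 + 1 + 2 = 2. So 0 ≥ 2, which is false.

Unsatisfiable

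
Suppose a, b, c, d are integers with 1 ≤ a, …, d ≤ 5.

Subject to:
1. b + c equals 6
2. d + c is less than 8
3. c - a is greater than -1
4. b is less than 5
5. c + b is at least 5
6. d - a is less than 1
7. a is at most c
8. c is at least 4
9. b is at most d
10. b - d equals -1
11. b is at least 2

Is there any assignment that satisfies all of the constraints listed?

One satisfying assignment is a = 4, b = 2, c = 4, d = 3.
For the less obvious constraints — constraint 1: b + c = 6; constraint 2: d + c = 7 — and the others hold by inspection.

Satisfiable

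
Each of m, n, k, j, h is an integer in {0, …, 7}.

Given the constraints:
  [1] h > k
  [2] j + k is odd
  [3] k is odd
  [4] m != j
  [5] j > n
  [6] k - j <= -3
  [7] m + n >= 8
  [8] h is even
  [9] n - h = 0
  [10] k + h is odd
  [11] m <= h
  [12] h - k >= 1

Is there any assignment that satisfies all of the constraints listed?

The assignment m = 4, n = 4, k = 1, j = 6, h = 4 works:
  constraint 6 holds since k - j = -5.
  constraint 7 holds since m + n = 8.
  constraint 9 holds since n - h = 0.
The rest check out directly.

Satisfiable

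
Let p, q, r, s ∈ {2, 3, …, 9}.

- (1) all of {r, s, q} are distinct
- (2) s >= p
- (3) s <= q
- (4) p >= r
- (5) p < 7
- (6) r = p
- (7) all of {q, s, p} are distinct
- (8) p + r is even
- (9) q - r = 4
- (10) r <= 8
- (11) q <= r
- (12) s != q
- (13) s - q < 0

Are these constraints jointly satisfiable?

Unsatisfiable

Constraints 2, 4, 11, and 13 give q ≤ r, r ≤ p, p ≤ s, s < q. Chaining: q ≤ r ≤ p ≤ s < q, which forces q < q — impossible.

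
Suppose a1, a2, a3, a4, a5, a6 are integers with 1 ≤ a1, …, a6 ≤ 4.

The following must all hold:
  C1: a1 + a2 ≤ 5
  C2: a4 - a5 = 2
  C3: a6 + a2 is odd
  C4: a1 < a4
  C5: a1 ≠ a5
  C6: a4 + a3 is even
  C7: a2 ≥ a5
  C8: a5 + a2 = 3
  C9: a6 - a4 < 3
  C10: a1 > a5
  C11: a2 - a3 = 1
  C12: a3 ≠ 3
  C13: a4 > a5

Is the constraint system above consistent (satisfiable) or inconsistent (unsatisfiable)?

Setting (a1, a2, a3, a4, a5, a6) = (2, 2, 1, 3, 1, 3) satisfies everything: constraint 1: a1 + a2 = 4; constraint 2: a4 - a5 = 2, and the others follow.

Satisfiable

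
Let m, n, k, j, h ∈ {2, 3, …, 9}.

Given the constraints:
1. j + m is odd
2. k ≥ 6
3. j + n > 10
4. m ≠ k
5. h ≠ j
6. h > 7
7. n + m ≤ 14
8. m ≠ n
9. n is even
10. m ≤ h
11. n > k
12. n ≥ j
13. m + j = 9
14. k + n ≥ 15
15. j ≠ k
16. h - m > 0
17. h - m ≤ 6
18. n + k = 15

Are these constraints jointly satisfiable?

Satisfiable

One satisfying assignment is m = 5, n = 8, k = 7, j = 4, h = 8.
For the less obvious constraints — constraint 3: j + n = 12; constraint 7: n + m = 13 — and the others hold by inspection.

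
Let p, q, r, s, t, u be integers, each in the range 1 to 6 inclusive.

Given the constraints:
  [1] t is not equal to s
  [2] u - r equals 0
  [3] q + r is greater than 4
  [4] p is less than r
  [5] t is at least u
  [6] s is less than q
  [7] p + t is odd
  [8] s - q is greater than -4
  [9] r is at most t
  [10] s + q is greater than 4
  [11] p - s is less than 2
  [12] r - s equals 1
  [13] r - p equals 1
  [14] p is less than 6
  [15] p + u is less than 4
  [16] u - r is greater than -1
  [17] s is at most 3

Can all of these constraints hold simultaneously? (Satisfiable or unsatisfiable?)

The assignment p = 1, q = 4, r = 2, s = 1, t = 6, u = 2 works:
  constraint 2 holds since u - r = 0.
  constraint 3 holds since q + r = 6.
The rest check out directly.

Satisfiable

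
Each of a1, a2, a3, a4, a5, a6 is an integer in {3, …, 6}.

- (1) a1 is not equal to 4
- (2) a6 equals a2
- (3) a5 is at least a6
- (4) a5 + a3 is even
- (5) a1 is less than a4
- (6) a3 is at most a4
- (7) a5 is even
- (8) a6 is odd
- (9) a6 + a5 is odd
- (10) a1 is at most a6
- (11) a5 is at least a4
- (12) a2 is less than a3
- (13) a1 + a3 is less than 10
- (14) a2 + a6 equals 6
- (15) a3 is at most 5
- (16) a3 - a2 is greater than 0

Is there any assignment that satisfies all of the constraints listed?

The assignment a1 = 3, a2 = 3, a3 = 4, a4 = 6, a5 = 6, a6 = 3 works:
  constraint 13 holds since a1 + a3 = 7.
  constraint 14 holds since a2 + a6 = 6.
  constraint 16 holds since a3 - a2 = 1.
The rest check out directly.

Satisfiable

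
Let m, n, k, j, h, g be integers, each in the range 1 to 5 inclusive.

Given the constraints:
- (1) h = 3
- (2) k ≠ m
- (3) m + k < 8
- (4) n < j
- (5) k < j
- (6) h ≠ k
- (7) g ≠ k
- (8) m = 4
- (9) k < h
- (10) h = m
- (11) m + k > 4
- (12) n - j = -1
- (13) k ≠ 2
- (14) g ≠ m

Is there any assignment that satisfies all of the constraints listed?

Constraint 1 fixes h = 3 and constraint 8 fixes m = 4, but constraint 10 requires h = m. Since 3 ≠ 4, contradiction.

Unsatisfiable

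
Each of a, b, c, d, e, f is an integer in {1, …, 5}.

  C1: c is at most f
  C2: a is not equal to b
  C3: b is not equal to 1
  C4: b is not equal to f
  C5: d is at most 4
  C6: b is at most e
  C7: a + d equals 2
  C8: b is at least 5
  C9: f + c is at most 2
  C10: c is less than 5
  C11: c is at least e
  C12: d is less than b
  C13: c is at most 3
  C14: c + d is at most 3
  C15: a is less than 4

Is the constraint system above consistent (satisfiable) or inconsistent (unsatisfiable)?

From constraints 6 and 8: e ≥ b and b ≥ 5, so e ≥ 5. From constraints 11 and 13: e ≤ c and c ≤ 3, so e ≤ 3. But 3 < 5, so no value of e works.

Unsatisfiable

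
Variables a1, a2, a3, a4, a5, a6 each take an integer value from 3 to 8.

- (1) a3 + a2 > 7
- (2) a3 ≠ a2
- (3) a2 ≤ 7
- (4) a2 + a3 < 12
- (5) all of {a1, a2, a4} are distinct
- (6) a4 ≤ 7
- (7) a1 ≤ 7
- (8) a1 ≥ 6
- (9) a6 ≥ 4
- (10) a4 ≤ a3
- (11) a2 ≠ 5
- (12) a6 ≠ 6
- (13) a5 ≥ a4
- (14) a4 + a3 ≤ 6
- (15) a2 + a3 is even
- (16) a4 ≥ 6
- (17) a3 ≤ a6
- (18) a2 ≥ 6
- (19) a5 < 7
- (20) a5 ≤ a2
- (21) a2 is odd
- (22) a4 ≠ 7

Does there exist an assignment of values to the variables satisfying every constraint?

Unsatisfiable

Constraints 3, 6, 7, 8, 16, and 18 confine each of a1, a2, a4 to the 2 values {6, 7}.
Constraint 5 requires all 3 of them to be distinct, but only 2 values are available — impossible by the pigeonhole principle.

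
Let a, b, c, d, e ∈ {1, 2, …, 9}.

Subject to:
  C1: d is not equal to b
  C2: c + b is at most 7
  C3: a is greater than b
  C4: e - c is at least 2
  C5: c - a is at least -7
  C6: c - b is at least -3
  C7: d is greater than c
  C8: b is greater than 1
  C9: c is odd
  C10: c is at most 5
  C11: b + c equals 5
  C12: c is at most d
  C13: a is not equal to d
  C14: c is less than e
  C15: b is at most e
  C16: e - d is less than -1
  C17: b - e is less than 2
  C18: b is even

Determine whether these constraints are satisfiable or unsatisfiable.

Satisfiable

Try a = 6, b = 4, c = 1, d = 7, e = 4.
Check constraint 2: c + b = 5; constraint 4: e - c = 3; constraint 5: c - a = -5. The remaining constraints are straightforward to verify.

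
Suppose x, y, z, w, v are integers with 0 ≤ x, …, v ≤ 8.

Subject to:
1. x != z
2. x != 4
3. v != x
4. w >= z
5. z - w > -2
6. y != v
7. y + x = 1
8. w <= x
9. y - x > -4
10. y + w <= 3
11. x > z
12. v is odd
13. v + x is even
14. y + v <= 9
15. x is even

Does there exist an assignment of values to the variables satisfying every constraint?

Unsatisfiable

Constraint 12 makes v odd and constraint 15 makes x even, so v + x must be odd. Constraint 13 says v + x is even — contradiction.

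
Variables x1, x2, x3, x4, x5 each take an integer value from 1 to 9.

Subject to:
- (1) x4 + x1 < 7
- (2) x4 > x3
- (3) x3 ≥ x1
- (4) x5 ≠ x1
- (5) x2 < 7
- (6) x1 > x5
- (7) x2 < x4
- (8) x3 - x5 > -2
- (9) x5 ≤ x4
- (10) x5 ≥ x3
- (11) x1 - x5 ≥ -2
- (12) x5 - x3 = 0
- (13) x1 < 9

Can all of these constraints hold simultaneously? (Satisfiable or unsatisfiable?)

Unsatisfiable

Constraints 3, 6, and 10 give x3 ≤ x5, x5 < x1, x1 ≤ x3. Chaining: x3 ≤ x5 < x1 ≤ x3, which forces x3 < x3 — impossible.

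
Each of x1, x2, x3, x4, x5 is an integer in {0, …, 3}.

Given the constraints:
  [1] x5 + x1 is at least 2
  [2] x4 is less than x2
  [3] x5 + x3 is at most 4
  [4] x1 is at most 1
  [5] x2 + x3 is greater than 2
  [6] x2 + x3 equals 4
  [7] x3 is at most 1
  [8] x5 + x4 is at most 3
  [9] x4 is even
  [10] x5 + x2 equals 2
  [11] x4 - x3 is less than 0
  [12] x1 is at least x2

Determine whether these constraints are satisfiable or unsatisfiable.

Unsatisfiable

From constraints 4 and 12: x2 ≤ x1 ≤ 1. From constraint 7: x3 ≤ 1. Hence x2 + x3 ≤ 2. But constraint 6 requires x2 + x3 = 4, and 4 > 2. Contradiction.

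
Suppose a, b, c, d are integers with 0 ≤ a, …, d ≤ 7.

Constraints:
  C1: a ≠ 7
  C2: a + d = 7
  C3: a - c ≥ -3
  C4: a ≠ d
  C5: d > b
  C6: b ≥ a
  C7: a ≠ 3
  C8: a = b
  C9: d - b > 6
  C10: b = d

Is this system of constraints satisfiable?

Unsatisfiable

From constraints 8 and 10, a = b = d, so a = d. But constraint 4 says a ≠ d. Contradiction.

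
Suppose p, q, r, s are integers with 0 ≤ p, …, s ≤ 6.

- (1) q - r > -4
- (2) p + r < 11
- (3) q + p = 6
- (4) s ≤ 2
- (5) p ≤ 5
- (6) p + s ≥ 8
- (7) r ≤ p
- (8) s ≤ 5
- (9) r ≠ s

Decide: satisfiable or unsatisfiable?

Unsatisfiable

From constraint 5: p ≤ 5. From constraint 4: s ≤ 2. Hence p + s ≤ 7. But constraint 6 requires p + s ≥ 8, and 8 > 7. Contradiction.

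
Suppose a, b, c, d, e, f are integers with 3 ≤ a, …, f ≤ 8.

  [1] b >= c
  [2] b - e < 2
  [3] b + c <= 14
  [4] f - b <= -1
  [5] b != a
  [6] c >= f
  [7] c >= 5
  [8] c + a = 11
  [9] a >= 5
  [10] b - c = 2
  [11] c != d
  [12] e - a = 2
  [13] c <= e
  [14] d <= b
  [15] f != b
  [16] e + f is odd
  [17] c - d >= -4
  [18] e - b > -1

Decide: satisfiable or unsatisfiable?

One satisfying assignment is a = 6, b = 7, c = 5, d = 7, e = 8, f = 5.
For the less obvious constraints — constraint 2: b - e = -1; constraint 3: b + c = 12; constraint 4: f - b = -2 — and the others hold by inspection.

Satisfiable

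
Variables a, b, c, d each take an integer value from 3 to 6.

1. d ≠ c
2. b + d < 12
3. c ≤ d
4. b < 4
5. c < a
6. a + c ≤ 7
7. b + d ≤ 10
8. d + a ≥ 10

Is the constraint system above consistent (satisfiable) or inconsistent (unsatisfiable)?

The assignment a = 4, b = 3, c = 3, d = 6 works:
  constraint 2 holds since b + d = 9.
  constraint 6 holds since a + c = 7.
The rest check out directly.

Satisfiable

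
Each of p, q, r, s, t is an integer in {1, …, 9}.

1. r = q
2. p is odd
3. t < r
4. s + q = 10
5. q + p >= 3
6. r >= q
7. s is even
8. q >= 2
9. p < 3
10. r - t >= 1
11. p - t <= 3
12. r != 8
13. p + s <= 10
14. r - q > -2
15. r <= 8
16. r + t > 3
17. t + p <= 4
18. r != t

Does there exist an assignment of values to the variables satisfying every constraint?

Satisfiable

Setting (p, q, r, s, t) = (1, 4, 4, 6, 1) satisfies everything: constraint 4: s + q = 10; constraint 5: q + p = 5, and the others follow.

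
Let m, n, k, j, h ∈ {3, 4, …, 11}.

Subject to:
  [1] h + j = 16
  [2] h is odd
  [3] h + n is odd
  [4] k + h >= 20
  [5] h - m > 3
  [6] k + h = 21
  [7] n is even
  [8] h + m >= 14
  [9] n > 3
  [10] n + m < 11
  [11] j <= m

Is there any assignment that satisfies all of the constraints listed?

Satisfiable

Try m = 5, n = 4, k = 10, j = 5, h = 11.
Check constraint 1: h + j = 16; constraint 4: k + h = 21; constraint 5: h - m = 6. The remaining constraints are straightforward to verify.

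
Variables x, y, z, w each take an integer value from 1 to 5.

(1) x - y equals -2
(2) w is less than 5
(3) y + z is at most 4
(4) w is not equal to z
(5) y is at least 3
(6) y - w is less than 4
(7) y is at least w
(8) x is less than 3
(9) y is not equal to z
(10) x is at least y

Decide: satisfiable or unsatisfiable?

From constraints 5 and 10: x ≥ y and y ≥ 3, so x ≥ 3. From constraint 8: x ≤ 2. But 2 < 3, so no value of x works.

Unsatisfiable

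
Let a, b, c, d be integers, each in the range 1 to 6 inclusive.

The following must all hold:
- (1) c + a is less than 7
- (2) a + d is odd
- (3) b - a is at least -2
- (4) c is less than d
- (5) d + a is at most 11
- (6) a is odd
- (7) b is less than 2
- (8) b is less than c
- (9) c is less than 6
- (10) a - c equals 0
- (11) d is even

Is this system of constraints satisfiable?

Satisfiable

Setting (a, b, c, d) = (3, 1, 3, 6) satisfies everything: constraint 1: c + a = 6; constraint 3: b - a = -2; constraint 5: d + a = 9, and the others follow.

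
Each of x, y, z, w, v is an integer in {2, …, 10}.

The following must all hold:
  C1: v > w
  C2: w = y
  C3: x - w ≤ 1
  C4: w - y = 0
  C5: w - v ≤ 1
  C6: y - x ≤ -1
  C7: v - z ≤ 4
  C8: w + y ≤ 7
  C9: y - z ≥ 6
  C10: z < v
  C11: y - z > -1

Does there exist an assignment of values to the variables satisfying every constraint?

Constraints 3, 5, 6, 7, and 9 give z − v ≥ -4, v − w ≥ -1, w − x ≥ -1, x − y ≥ 1, y − z ≥ 6.
Adding all 5 inequalities: the left sides telescope to 0, and the right sides sum to (-4) + (-1) + (-1) + 1 + 6 = 1. So 0 ≥ 1, which is false.

Unsatisfiable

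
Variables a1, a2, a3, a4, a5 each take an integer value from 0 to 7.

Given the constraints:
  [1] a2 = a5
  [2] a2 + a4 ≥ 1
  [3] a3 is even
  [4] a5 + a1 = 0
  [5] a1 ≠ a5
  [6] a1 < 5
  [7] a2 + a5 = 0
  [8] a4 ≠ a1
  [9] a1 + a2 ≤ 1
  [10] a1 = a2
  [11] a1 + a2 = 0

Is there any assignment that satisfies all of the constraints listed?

Unsatisfiable

From constraints 1 and 10, a1 = a2 = a5, so a1 = a5. But constraint 5 says a1 ≠ a5. Contradiction.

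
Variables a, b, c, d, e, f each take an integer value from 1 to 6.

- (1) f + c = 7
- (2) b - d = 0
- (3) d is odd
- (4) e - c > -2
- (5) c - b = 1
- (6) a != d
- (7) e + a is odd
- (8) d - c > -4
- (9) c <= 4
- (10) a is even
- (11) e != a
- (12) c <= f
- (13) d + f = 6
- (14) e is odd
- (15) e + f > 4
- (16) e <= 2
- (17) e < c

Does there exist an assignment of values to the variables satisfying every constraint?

Satisfiable

Try a = 4, b = 1, c = 2, d = 1, e = 1, f = 5.
Check constraint 1: f + c = 7; constraint 2: b - d = 0; constraint 4: e - c = -1. The remaining constraints are straightforward to verify.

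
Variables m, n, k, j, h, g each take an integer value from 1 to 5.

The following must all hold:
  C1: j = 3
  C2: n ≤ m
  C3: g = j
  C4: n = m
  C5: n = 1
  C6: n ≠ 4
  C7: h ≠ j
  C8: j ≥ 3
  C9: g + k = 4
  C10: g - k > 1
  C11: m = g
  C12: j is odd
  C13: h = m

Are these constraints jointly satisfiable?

Unsatisfiable

Constraint 5 fixes n = 1 and constraint 1 fixes j = 3. Constraints 3, 4, and 11 give n = m = g = j, so n = j. But 1 ≠ 3 — contradiction.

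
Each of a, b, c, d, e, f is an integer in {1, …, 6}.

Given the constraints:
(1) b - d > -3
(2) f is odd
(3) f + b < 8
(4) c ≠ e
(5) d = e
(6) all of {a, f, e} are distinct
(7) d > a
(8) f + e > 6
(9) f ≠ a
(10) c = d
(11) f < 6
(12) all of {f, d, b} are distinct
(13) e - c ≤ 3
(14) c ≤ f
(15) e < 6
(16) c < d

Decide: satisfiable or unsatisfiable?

Unsatisfiable

From constraints 5 and 10, c = d = e, so c = e. But constraint 4 says c ≠ e. Contradiction.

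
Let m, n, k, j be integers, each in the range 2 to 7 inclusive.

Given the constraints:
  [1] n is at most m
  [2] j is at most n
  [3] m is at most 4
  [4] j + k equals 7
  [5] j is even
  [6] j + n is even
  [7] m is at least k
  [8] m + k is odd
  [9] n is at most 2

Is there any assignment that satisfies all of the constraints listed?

From constraints 2 and 9: j ≤ n ≤ 2. From constraints 3 and 7: k ≤ m ≤ 4. Hence j + k ≤ 6. But constraint 4 requires j + k = 7, and 7 > 6. Contradiction.

Unsatisfiable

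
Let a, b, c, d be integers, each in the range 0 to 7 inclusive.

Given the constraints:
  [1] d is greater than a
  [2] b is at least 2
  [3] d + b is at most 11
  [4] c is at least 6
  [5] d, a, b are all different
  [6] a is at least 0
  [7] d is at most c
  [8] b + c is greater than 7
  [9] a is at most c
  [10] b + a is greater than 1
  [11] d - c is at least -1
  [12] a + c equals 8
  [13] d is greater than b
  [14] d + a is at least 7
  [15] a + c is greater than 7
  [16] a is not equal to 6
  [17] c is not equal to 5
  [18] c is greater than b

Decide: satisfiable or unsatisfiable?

The assignment a = 1, b = 3, c = 7, d = 7 works:
  constraint 3 holds since d + b = 10.
  constraint 8 holds since b + c = 10.
  constraint 10 holds since b + a = 4.
The rest check out directly.

Satisfiable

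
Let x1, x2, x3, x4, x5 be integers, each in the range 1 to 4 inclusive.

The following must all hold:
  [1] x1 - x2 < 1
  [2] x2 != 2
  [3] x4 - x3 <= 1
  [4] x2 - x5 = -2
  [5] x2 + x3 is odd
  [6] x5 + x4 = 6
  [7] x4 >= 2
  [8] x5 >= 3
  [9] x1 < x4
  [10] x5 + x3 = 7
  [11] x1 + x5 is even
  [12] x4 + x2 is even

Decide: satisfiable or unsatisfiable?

One satisfying assignment is x1 = 1, x2 = 1, x3 = 4, x4 = 3, x5 = 3.
For the less obvious constraints — constraint 1: x1 - x2 = 0; constraint 3: x4 - x3 = -1 — and the others hold by inspection.

Satisfiable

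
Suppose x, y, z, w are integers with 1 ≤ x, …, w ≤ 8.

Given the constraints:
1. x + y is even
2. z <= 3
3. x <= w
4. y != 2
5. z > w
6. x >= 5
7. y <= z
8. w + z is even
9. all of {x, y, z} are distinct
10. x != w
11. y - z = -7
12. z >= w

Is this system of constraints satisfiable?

Unsatisfiable

From constraints 3 and 6: w ≥ x and x ≥ 5, so w ≥ 5. From constraints 2 and 12: w ≤ z and z ≤ 3, so w ≤ 3. But 3 < 5, so no value of w works.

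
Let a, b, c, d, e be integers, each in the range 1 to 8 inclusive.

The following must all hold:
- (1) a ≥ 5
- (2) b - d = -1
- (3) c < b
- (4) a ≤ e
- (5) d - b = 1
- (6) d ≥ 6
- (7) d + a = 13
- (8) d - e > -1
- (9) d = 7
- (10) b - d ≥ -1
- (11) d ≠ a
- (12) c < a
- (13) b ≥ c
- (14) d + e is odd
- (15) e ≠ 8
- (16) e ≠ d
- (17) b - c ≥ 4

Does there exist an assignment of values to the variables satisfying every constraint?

Take a = 6, b = 6, c = 2, d = 7, e = 6. Then constraint 2: b - d = -1; constraint 5: d - b = 1; constraint 7: d + a = 13, and every other listed constraint is also met.

Satisfiable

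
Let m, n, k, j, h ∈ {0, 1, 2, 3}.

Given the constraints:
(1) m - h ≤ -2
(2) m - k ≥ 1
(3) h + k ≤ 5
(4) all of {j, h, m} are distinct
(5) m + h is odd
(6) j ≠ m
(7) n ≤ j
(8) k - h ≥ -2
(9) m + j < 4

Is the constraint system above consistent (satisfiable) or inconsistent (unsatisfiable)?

Constraints 1, 2, and 8 give h − m ≥ 2, m − k ≥ 1, k − h ≥ -2.
Adding all 3 inequalities: the left sides telescope to 0, and the right sides sum to 2 + 1 + (-2) = 1. So 0 ≥ 1, which is false.

Unsatisfiable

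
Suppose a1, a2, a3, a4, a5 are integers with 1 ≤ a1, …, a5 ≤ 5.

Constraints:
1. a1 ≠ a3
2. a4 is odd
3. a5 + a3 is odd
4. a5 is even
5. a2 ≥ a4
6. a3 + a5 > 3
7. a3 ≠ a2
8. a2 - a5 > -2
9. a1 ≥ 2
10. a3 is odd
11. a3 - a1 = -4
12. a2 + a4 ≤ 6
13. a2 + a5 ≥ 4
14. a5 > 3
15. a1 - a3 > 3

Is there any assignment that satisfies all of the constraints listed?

Satisfiable

Setting (a1, a2, a3, a4, a5) = (5, 3, 1, 1, 4) satisfies everything: constraint 6: a3 + a5 = 5; constraint 8: a2 - a5 = -1, and the others follow.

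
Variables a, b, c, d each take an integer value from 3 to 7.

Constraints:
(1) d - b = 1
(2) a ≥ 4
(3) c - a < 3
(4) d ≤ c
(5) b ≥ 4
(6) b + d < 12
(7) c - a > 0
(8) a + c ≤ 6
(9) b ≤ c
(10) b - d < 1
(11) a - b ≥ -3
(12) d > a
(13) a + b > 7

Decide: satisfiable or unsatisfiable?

From constraint 2: a ≥ 4. From constraints 5 and 9: c ≥ b ≥ 4. Hence a + c ≥ 8. But constraint 8 requires a + c ≤ 6, and 6 < 8. Contradiction.

Unsatisfiable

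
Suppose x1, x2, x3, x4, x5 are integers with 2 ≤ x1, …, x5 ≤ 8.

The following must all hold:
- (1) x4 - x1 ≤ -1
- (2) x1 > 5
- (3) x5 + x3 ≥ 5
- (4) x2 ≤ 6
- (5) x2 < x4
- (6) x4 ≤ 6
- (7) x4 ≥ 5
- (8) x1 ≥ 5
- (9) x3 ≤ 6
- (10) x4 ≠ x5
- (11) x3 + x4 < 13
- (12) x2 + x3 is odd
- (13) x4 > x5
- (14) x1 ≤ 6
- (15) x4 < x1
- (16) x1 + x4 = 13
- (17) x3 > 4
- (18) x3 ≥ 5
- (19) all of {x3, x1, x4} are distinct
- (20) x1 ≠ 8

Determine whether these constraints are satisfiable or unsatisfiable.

Unsatisfiable

Constraints 6, 7, 8, 9, 14, and 18 confine each of x3, x1, x4 to the 2 values {5, 6}.
Constraint 19 requires all 3 of them to be distinct, but only 2 values are available — impossible by the pigeonhole principle.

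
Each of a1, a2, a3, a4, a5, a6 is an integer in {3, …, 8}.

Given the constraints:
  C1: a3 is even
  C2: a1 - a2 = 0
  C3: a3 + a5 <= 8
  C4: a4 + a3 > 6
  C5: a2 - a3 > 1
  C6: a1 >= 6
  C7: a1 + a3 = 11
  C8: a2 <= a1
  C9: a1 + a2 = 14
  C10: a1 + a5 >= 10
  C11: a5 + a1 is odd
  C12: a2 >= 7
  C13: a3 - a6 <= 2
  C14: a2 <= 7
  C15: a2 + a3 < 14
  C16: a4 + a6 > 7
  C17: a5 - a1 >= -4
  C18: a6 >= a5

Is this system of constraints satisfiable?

Satisfiable

One satisfying assignment is a1 = 7, a2 = 7, a3 = 4, a4 = 4, a5 = 4, a6 = 5.
For the less obvious constraints — constraint 2: a1 - a2 = 0; constraint 3: a3 + a5 = 8; constraint 4: a4 + a3 = 8 — and the others hold by inspection.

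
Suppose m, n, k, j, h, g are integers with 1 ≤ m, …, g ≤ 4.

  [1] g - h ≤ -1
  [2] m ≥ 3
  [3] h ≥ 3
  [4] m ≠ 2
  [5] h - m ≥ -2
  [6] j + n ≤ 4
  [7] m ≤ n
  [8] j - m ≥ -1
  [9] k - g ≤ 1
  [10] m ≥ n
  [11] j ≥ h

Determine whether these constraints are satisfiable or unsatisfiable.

From constraints 3 and 11: j ≥ h ≥ 3. From constraints 2 and 7: n ≥ m ≥ 3. Hence j + n ≥ 6. But constraint 6 requires j + n ≤ 4, and 4 < 6. Contradiction.

Unsatisfiable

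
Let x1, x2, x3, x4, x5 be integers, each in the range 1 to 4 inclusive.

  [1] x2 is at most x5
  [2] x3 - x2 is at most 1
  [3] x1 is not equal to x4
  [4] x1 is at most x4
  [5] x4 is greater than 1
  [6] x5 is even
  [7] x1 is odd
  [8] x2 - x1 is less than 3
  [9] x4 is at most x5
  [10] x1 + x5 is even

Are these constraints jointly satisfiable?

Unsatisfiable

Constraint 7 makes x1 odd and constraint 6 makes x5 even, so x1 + x5 must be odd. Constraint 10 says x1 + x5 is even — contradiction.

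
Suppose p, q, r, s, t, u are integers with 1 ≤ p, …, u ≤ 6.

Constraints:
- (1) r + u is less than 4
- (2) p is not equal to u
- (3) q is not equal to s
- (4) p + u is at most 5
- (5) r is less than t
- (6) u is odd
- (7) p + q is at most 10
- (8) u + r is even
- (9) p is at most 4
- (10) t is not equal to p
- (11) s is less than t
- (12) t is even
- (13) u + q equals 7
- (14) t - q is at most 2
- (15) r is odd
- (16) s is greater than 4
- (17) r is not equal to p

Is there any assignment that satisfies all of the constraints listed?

Try p = 4, q = 6, r = 1, s = 5, t = 6, u = 1.
Check constraint 1: r + u = 2; constraint 4: p + u = 5. The remaining constraints are straightforward to verify.

Satisfiable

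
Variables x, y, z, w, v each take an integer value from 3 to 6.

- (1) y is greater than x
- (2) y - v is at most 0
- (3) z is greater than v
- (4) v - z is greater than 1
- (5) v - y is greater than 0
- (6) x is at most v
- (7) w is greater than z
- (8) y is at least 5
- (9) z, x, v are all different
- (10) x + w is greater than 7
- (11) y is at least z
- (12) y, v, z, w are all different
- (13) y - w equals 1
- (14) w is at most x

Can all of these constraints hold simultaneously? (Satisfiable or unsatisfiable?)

Unsatisfiable

Constraints 1, 3, 5, 7, and 14 give z < w, w ≤ x, x < y, y < v, v < z. Chaining: z < w ≤ x < y < v < z, which forces z < z — impossible.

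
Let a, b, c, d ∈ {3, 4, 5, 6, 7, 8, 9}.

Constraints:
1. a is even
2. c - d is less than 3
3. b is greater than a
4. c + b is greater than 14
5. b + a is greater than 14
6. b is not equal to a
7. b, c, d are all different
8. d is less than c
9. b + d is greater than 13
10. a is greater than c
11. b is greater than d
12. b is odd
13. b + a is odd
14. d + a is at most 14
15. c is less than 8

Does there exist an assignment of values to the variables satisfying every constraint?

Satisfiable

Try a = 8, b = 9, c = 7, d = 5.
Check constraint 2: c - d = 2; constraint 4: c + b = 16. The remaining constraints are straightforward to verify.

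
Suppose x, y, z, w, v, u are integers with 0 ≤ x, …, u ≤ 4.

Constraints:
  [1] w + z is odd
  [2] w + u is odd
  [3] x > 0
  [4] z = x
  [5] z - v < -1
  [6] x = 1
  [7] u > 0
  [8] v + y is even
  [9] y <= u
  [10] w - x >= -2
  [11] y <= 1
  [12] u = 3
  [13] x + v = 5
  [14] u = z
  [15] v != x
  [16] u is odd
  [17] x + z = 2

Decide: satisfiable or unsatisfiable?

Constraint 12 fixes u = 3 and constraint 6 fixes x = 1. Constraints 4 and 14 give u = z = x, so u = x. But 3 ≠ 1 — contradiction.

Unsatisfiable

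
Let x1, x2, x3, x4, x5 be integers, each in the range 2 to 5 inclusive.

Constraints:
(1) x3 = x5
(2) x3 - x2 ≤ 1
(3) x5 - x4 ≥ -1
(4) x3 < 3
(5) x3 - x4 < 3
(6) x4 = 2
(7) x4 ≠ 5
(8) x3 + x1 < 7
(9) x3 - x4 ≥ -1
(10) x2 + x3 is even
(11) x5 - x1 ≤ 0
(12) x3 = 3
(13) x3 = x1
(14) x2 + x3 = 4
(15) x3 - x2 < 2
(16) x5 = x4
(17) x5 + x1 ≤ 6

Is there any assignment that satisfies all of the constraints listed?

Constraint 12 fixes x3 = 3 and constraint 6 fixes x4 = 2. Constraints 1 and 16 give x3 = x5 = x4, so x3 = x4. But 3 ≠ 2 — contradiction.

Unsatisfiable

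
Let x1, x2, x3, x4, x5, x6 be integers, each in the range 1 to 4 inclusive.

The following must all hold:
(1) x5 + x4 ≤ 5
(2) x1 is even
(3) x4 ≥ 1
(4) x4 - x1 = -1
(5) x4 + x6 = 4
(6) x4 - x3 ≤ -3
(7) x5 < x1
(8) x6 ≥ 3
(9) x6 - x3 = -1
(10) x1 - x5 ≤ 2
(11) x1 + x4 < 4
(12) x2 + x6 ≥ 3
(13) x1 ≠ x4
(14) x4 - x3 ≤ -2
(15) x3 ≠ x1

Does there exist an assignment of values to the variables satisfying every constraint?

Try x1 = 2, x2 = 3, x3 = 4, x4 = 1, x5 = 1, x6 = 3.
Check constraint 1: x5 + x4 = 2; constraint 4: x4 - x1 = -1. The remaining constraints are straightforward to verify.

Satisfiable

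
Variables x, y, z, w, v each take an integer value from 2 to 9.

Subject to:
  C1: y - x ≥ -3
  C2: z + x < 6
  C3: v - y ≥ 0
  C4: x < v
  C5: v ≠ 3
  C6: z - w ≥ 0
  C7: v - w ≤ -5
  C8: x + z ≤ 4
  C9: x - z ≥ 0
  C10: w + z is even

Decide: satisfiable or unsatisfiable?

Unsatisfiable

Constraints 1, 3, 6, 7, and 9 give w − v ≥ 5, v − y ≥ 0, y − x ≥ -3, x − z ≥ 0, z − w ≥ 0.
Adding all 5 inequalities: the left sides telescope to 0, and the right sides sum to 5 + 0 + (-3) + 0 + 0 = 2. So 0 ≥ 2, which is false.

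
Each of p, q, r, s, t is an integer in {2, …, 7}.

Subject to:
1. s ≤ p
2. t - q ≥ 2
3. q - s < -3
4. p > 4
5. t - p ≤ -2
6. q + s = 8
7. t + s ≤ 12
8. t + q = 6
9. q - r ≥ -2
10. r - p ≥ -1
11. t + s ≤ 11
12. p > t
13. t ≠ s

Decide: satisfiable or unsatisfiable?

Constraints 2, 5, 9, and 10 give q − r ≥ -2, r − p ≥ -1, p − t ≥ 2, t − q ≥ 2.
Adding all 4 inequalities: the left sides telescope to 0, and the right sides sum to (-2) + (-1) + 2 + 2 = 1. So 0 ≥ 1, which is false.

Unsatisfiable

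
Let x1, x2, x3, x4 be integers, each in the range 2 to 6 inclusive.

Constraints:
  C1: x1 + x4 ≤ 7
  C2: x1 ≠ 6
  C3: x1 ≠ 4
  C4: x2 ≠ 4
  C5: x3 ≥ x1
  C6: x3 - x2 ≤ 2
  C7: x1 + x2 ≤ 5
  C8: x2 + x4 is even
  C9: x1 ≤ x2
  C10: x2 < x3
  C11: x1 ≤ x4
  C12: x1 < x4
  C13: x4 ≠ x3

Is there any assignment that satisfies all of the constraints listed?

Satisfiable

One satisfying assignment is x1 = 2, x2 = 3, x3 = 4, x4 = 3.
For the less obvious constraints — constraint 1: x1 + x4 = 5; constraint 6: x3 - x2 = 1 — and the others hold by inspection.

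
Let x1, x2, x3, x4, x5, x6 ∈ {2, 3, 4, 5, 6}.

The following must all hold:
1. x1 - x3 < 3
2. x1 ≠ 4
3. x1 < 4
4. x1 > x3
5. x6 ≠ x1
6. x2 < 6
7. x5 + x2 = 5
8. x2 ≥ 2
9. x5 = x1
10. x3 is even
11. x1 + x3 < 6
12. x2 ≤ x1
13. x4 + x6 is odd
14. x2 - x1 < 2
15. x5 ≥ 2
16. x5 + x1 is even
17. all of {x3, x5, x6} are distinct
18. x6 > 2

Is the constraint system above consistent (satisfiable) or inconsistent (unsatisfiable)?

Satisfiable

One satisfying assignment is x1 = 3, x2 = 2, x3 = 2, x4 = 5, x5 = 3, x6 = 4.
For the less obvious constraints — constraint 1: x1 - x3 = 1; constraint 7: x5 + x2 = 5; constraint 11: x1 + x3 = 5 — and the others hold by inspection.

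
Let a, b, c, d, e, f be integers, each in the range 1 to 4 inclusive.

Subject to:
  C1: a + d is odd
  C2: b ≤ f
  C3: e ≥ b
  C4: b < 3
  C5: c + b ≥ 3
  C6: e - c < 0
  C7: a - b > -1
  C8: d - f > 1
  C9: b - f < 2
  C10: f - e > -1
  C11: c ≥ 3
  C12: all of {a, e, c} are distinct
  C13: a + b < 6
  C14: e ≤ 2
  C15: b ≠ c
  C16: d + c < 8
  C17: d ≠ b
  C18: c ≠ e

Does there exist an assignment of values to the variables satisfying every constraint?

Take a = 2, b = 1, c = 3, d = 3, e = 1, f = 1. Then constraint 5: c + b = 4; constraint 6: e - c = -2; constraint 7: a - b = 1, and every other listed constraint is also met.

Satisfiable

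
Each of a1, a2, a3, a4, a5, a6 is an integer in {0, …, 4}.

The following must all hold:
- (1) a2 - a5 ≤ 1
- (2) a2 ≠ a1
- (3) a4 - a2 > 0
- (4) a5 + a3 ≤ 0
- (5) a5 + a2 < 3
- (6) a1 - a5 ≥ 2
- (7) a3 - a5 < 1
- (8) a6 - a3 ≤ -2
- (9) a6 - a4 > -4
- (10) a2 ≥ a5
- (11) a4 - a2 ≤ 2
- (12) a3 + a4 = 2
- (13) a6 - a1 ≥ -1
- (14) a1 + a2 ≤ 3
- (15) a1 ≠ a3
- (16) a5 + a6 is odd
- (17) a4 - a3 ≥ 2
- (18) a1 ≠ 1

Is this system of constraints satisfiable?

Unsatisfiable

Constraints 1, 6, 8, 11, 13, and 17 give a3 − a6 ≥ 2, a6 − a1 ≥ -1, a1 − a5 ≥ 2, a5 − a2 ≥ -1, a2 − a4 ≥ -2, a4 − a3 ≥ 2.
Adding all 6 inequalities: the left sides telescope to 0, and the right sides sum to 2 + (-1) + 2 + (-1) + (-2) + 2 = 2. So 0 ≥ 2, which is false.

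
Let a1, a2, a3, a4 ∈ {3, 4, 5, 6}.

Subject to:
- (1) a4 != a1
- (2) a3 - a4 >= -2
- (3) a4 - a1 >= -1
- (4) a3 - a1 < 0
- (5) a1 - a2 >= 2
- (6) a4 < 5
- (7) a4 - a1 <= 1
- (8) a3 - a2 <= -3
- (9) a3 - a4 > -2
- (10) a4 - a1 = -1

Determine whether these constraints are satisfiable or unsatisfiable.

Constraints 2, 3, 5, and 8 give a3 − a4 ≥ -2, a4 − a1 ≥ -1, a1 − a2 ≥ 2, a2 − a3 ≥ 3.
Adding all 4 inequalities: the left sides telescope to 0, and the right sides sum to (-2) + (-1) + 2 + 3 = 2. So 0 ≥ 2, which is false.

Unsatisfiable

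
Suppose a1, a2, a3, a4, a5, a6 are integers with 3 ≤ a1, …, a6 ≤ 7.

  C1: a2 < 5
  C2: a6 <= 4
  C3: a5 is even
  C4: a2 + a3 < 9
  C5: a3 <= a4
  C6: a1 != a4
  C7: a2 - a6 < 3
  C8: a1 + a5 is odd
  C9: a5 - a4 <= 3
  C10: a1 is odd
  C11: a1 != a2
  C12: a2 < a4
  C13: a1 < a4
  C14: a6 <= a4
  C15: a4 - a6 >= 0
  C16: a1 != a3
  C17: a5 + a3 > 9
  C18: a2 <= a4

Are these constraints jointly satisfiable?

One satisfying assignment is a1 = 5, a2 = 4, a3 = 4, a4 = 6, a5 = 6, a6 = 3.
For the less obvious constraints — constraint 4: a2 + a3 = 8; constraint 7: a2 - a6 = 1; constraint 9: a5 - a4 = 0 — and the others hold by inspection.

Satisfiable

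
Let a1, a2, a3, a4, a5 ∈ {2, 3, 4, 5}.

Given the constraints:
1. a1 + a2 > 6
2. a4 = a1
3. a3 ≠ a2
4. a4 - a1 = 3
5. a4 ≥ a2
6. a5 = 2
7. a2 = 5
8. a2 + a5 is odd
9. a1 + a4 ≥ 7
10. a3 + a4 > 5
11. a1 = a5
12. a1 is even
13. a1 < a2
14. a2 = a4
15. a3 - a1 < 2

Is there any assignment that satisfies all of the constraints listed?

Constraint 7 fixes a2 = 5 and constraint 6 fixes a5 = 2. Constraints 2, 11, and 14 give a2 = a4 = a1 = a5, so a2 = a5. But 5 ≠ 2 — contradiction.

Unsatisfiable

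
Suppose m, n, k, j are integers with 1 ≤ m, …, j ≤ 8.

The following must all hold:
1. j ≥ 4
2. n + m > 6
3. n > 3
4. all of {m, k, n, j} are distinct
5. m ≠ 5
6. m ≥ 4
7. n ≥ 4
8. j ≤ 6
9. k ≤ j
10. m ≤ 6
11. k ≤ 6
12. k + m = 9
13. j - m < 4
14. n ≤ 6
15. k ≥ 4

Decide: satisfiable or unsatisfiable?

Unsatisfiable

Constraints 1, 6, 7, 8, 10, 11, 14, and 15 confine each of m, k, n, j to the 3 values {4, …, 6}.
Constraint 4 requires all 4 of them to be distinct, but only 3 values are available — impossible by the pigeonhole principle.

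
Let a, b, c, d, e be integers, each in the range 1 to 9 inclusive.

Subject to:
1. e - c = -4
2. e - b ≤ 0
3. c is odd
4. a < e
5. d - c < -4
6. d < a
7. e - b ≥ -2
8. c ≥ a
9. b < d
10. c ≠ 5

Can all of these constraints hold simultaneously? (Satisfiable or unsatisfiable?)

Unsatisfiable

Constraints 2, 4, 6, and 9 give b < d, d < a, a < e, e ≤ b. Chaining: b < d < a < e ≤ b, which forces b < b — impossible.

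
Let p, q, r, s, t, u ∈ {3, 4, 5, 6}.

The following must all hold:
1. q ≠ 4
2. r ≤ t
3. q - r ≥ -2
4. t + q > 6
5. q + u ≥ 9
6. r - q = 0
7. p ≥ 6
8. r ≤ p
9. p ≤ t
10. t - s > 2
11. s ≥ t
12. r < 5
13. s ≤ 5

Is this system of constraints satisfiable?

Unsatisfiable

From constraints 7 and 9: t ≥ p and p ≥ 6, so t ≥ 6. From constraints 11 and 13: t ≤ s and s ≤ 5, so t ≤ 5. But 5 < 6, so no value of t works.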